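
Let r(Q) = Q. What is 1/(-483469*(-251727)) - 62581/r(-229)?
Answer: 7616245438465732/27869804020527 ≈ 273.28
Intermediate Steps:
1/(-483469*(-251727)) - 62581/r(-229) = 1/(-483469*(-251727)) - 62581/(-229) = -1/483469*(-1/251727) - 62581*(-1/229) = 1/121702200963 + 62581/229 = 7616245438465732/27869804020527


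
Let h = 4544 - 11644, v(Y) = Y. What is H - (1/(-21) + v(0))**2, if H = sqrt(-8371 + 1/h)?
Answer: -1/441 + 3*I*sqrt(468869019)/710 ≈ -0.0022676 + 91.493*I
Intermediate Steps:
h = -7100
H = 3*I*sqrt(468869019)/710 (H = sqrt(-8371 + 1/(-7100)) = sqrt(-8371 - 1/7100) = sqrt(-59434101/7100) = 3*I*sqrt(468869019)/710 ≈ 91.493*I)
H - (1/(-21) + v(0))**2 = 3*I*sqrt(468869019)/710 - (1/(-21) + 0)**2 = 3*I*sqrt(468869019)/710 - (-1/21 + 0)**2 = 3*I*sqrt(468869019)/710 - (-1/21)**2 = 3*I*sqrt(468869019)/710 - 1*1/441 = 3*I*sqrt(468869019)/710 - 1/441 = -1/441 + 3*I*sqrt(468869019)/710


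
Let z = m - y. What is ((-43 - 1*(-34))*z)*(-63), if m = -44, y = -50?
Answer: 3402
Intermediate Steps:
z = 6 (z = -44 - 1*(-50) = -44 + 50 = 6)
((-43 - 1*(-34))*z)*(-63) = ((-43 - 1*(-34))*6)*(-63) = ((-43 + 34)*6)*(-63) = -9*6*(-63) = -54*(-63) = 3402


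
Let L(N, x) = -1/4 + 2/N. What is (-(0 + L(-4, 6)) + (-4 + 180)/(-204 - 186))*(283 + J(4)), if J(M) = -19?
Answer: 5126/65 ≈ 78.862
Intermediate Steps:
L(N, x) = -1/4 + 2/N (L(N, x) = -1*1/4 + 2/N = -1/4 + 2/N)
(-(0 + L(-4, 6)) + (-4 + 180)/(-204 - 186))*(283 + J(4)) = (-(0 + (1/4)*(8 - 1*(-4))/(-4)) + (-4 + 180)/(-204 - 186))*(283 - 19) = (-(0 + (1/4)*(-1/4)*(8 + 4)) + 176/(-390))*264 = (-(0 + (1/4)*(-1/4)*12) + 176*(-1/390))*264 = (-(0 - 3/4) - 88/195)*264 = (-1*(-3/4) - 88/195)*264 = (3/4 - 88/195)*264 = (233/780)*264 = 5126/65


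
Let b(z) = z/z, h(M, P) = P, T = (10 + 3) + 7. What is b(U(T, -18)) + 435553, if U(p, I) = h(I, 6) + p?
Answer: 435554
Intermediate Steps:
T = 20 (T = 13 + 7 = 20)
U(p, I) = 6 + p
b(z) = 1
b(U(T, -18)) + 435553 = 1 + 435553 = 435554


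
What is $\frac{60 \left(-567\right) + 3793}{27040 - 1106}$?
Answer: $- \frac{30227}{25934} \approx -1.1655$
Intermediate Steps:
$\frac{60 \left(-567\right) + 3793}{27040 - 1106} = \frac{-34020 + 3793}{25934} = \left(-30227\right) \frac{1}{25934} = - \frac{30227}{25934}$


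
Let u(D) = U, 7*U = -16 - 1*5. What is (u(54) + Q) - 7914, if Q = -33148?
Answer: -41065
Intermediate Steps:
U = -3 (U = (-16 - 1*5)/7 = (-16 - 5)/7 = (⅐)*(-21) = -3)
u(D) = -3
(u(54) + Q) - 7914 = (-3 - 33148) - 7914 = -33151 - 7914 = -41065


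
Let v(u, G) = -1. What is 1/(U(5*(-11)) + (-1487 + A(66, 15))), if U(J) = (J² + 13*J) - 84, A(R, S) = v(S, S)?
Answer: 1/738 ≈ 0.0013550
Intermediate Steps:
A(R, S) = -1
U(J) = -84 + J² + 13*J
1/(U(5*(-11)) + (-1487 + A(66, 15))) = 1/((-84 + (5*(-11))² + 13*(5*(-11))) + (-1487 - 1)) = 1/((-84 + (-55)² + 13*(-55)) - 1488) = 1/((-84 + 3025 - 715) - 1488) = 1/(2226 - 1488) = 1/738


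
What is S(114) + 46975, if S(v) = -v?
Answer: 46861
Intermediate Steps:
S(114) + 46975 = -1*114 + 46975 = -114 + 46975 = 46861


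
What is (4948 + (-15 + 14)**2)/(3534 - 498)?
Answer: 4949/3036 ≈ 1.6301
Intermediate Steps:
(4948 + (-15 + 14)**2)/(3534 - 498) = (4948 + (-1)**2)/3036 = (4948 + 1)*(1/3036) = 4949*(1/3036) = 4949/3036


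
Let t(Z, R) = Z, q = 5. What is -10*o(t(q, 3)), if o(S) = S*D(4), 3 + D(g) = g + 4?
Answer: -250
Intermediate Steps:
D(g) = 1 + g (D(g) = -3 + (g + 4) = -3 + (4 + g) = 1 + g)
o(S) = 5*S (o(S) = S*(1 + 4) = S*5 = 5*S)
-10*o(t(q, 3)) = -50*5 = -10*25 = -250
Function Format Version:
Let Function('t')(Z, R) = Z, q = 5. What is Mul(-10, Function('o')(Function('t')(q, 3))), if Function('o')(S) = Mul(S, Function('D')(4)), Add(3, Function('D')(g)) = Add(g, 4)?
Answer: -250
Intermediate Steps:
Function('D')(g) = Add(1, g) (Function('D')(g) = Add(-3, Add(g, 4)) = Add(-3, Add(4, g)) = Add(1, g))
Function('o')(S) = Mul(5, S) (Function('o')(S) = Mul(S, Add(1, 4)) = Mul(S, 5) = Mul(5, S))
Mul(-10, Function('o')(Function('t')(q, 3))) = Mul(-10, Mul(5, 5)) = Mul(-10, 25) = -250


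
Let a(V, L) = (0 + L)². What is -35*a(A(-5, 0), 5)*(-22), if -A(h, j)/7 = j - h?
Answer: 19250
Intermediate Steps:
A(h, j) = -7*j + 7*h (A(h, j) = -7*(j - h) = -7*j + 7*h)
a(V, L) = L²
-35*a(A(-5, 0), 5)*(-22) = -35*5²*(-22) = -35*25*(-22) = -875*(-22) = 19250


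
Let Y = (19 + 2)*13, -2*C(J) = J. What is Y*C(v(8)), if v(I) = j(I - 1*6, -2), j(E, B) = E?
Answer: -273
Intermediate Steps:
v(I) = -6 + I (v(I) = I - 1*6 = I - 6 = -6 + I)
C(J) = -J/2
Y = 273 (Y = 21*13 = 273)
Y*C(v(8)) = 273*(-(-6 + 8)/2) = 273*(-½*2) = 273*(-1) = -273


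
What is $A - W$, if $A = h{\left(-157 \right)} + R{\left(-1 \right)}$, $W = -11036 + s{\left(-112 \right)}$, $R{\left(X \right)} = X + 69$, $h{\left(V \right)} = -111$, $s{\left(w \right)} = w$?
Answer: $11105$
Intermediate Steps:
$R{\left(X \right)} = 69 + X$
$W = -11148$ ($W = -11036 - 112 = -11148$)
$A = -43$ ($A = -111 + \left(69 - 1\right) = -111 + 68 = -43$)
$A - W = -43 - -11148 = -43 + 11148 = 11105$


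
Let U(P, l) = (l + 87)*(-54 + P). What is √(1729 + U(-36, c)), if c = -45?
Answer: I*√2051 ≈ 45.288*I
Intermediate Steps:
U(P, l) = (-54 + P)*(87 + l) (U(P, l) = (87 + l)*(-54 + P) = (-54 + P)*(87 + l))
√(1729 + U(-36, c)) = √(1729 + (-4698 - 54*(-45) + 87*(-36) - 36*(-45))) = √(1729 + (-4698 + 2430 - 3132 + 1620)) = √(1729 - 3780) = √(-2051) = I*√2051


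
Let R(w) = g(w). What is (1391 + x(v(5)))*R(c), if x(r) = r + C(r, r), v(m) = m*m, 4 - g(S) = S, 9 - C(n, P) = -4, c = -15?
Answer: 27151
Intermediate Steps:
C(n, P) = 13 (C(n, P) = 9 - 1*(-4) = 9 + 4 = 13)
g(S) = 4 - S
v(m) = m**2
x(r) = 13 + r (x(r) = r + 13 = 13 + r)
R(w) = 4 - w
(1391 + x(v(5)))*R(c) = (1391 + (13 + 5**2))*(4 - 1*(-15)) = (1391 + (13 + 25))*(4 + 15) = (1391 + 38)*19 = 1429*19 = 27151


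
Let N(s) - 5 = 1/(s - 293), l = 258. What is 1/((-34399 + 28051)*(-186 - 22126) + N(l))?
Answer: 35/4957280334 ≈ 7.0603e-9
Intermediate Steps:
N(s) = 5 + 1/(-293 + s) (N(s) = 5 + 1/(s - 293) = 5 + 1/(-293 + s))
1/((-34399 + 28051)*(-186 - 22126) + N(l)) = 1/((-34399 + 28051)*(-186 - 22126) + (-1464 + 5*258)/(-293 + 258)) = 1/(-6348*(-22312) + (-1464 + 1290)/(-35)) = 1/(141636576 - 1/35*(-174)) = 1/(141636576 + 174/35) = 1/(4957280334/35) = 35/4957280334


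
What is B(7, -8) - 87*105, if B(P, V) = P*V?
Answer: -9191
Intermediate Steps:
B(7, -8) - 87*105 = 7*(-8) - 87*105 = -56 - 9135 = -9191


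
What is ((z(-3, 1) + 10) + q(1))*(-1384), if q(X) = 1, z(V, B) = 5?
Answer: -22144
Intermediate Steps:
((z(-3, 1) + 10) + q(1))*(-1384) = ((5 + 10) + 1)*(-1384) = (15 + 1)*(-1384) = 16*(-1384) = -22144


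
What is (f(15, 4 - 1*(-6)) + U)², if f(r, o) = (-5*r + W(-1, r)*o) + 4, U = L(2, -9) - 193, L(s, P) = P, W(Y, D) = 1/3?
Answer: 654481/9 ≈ 72720.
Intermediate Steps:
W(Y, D) = ⅓
U = -202 (U = -9 - 193 = -202)
f(r, o) = 4 - 5*r + o/3 (f(r, o) = (-5*r + o/3) + 4 = 4 - 5*r + o/3)
(f(15, 4 - 1*(-6)) + U)² = ((4 - 5*15 + (4 - 1*(-6))/3) - 202)² = ((4 - 75 + (4 + 6)/3) - 202)² = ((4 - 75 + (⅓)*10) - 202)² = ((4 - 75 + 10/3) - 202)² = (-203/3 - 202)² = (-809/3)² = 654481/9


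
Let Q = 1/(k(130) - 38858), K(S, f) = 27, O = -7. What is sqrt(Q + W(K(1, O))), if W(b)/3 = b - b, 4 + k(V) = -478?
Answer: I*sqrt(9835)/19670 ≈ 0.0050418*I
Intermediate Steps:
k(V) = -482 (k(V) = -4 - 478 = -482)
Q = -1/39340 (Q = 1/(-482 - 38858) = 1/(-39340) = -1/39340 ≈ -2.5419e-5)
W(b) = 0 (W(b) = 3*(b - b) = 3*0 = 0)
sqrt(Q + W(K(1, O))) = sqrt(-1/39340 + 0) = sqrt(-1/39340) = I*sqrt(9835)/19670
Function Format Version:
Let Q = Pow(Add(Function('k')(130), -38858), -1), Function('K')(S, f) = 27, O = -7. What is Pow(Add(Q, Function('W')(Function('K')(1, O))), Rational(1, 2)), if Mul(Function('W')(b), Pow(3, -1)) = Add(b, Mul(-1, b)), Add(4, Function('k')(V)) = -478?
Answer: Mul(Rational(1, 19670), I, Pow(9835, Rational(1, 2))) ≈ Mul(0.0050418, I)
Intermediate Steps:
Function('k')(V) = -482 (Function('k')(V) = Add(-4, -478) = -482)
Q = Rational(-1, 39340) (Q = Pow(Add(-482, -38858), -1) = Pow(-39340, -1) = Rational(-1, 39340) ≈ -2.5419e-5)
Function('W')(b) = 0 (Function('W')(b) = Mul(3, Add(b, Mul(-1, b))) = Mul(3, 0) = 0)
Pow(Add(Q, Function('W')(Function('K')(1, O))), Rational(1, 2)) = Pow(Add(Rational(-1, 39340), 0), Rational(1, 2)) = Pow(Rational(-1, 39340), Rational(1, 2)) = Mul(Rational(1, 19670), I, Pow(9835, Rational(1, 2)))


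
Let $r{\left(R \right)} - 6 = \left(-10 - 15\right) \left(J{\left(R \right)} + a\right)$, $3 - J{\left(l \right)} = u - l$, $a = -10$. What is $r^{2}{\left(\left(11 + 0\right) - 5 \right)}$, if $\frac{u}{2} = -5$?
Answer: $47961$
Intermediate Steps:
$u = -10$ ($u = 2 \left(-5\right) = -10$)
$J{\left(l \right)} = 13 + l$ ($J{\left(l \right)} = 3 - \left(-10 - l\right) = 3 + \left(10 + l\right) = 13 + l$)
$r{\left(R \right)} = -69 - 25 R$ ($r{\left(R \right)} = 6 + \left(-10 - 15\right) \left(\left(13 + R\right) - 10\right) = 6 - 25 \left(3 + R\right) = 6 - \left(75 + 25 R\right) = -69 - 25 R$)
$r^{2}{\left(\left(11 + 0\right) - 5 \right)} = \left(-69 - 25 \left(\left(11 + 0\right) - 5\right)\right)^{2} = \left(-69 - 25 \left(11 - 5\right)\right)^{2} = \left(-69 - 150\right)^{2} = \left(-219\right)^{2} = 47961$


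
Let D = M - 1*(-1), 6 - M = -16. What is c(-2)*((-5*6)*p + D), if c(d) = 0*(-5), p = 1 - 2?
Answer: 0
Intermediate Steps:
M = 22 (M = 6 - 1*(-16) = 6 + 16 = 22)
p = -1
c(d) = 0
D = 23 (D = 22 - 1*(-1) = 22 + 1 = 23)
c(-2)*((-5*6)*p + D) = 0*(-5*6*(-1) + 23) = 0*(-30*(-1) + 23) = 0*(30 + 23) = 0*53 = 0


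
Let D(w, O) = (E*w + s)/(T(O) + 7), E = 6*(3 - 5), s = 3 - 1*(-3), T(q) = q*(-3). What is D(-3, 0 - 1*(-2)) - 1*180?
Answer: -138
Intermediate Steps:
T(q) = -3*q
s = 6 (s = 3 + 3 = 6)
E = -12 (E = 6*(-2) = -12)
D(w, O) = (6 - 12*w)/(7 - 3*O) (D(w, O) = (-12*w + 6)/(-3*O + 7) = (6 - 12*w)/(7 - 3*O))
D(-3, 0 - 1*(-2)) - 1*180 = 6*(-1 + 2*(-3))/(-7 + 3*(0 - 1*(-2))) - 1*180 = 6*(-1 - 6)/(-7 + 3*(0 + 2)) - 180 = 6*(-7)/(-7 + 3*2) - 180 = 6*(-7)/(-7 + 6) - 180 = 6*(-7)/(-1) - 180 = 6*(-1)*(-7) - 180 = 42 - 180 = -138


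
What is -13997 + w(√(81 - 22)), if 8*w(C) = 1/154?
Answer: -17244303/1232 ≈ -13997.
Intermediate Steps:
w(C) = 1/1232 (w(C) = (⅛)/154 = (⅛)*(1/154) = 1/1232)
-13997 + w(√(81 - 22)) = -13997 + 1/1232 = -17244303/1232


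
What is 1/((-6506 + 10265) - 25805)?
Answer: -1/22046 ≈ -4.5360e-5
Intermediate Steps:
1/((-6506 + 10265) - 25805) = 1/(3759 - 25805) = 1/(-22046) = -1/22046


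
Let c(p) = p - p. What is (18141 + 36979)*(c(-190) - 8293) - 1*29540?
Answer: -457139700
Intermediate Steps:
c(p) = 0
(18141 + 36979)*(c(-190) - 8293) - 1*29540 = (18141 + 36979)*(0 - 8293) - 1*29540 = 55120*(-8293) - 29540 = -457110160 - 29540 = -457139700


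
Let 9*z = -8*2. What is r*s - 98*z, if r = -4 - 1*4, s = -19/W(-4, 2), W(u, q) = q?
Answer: 2252/9 ≈ 250.22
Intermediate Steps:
z = -16/9 (z = (-8*2)/9 = (1/9)*(-16) = -16/9 ≈ -1.7778)
s = -19/2 ≈ -9.5000
r = -8 (r = -4 - 4 = -8)
r*s - 98*z = -8*(-19/2) - 98*(-16/9) = 76 + 1568/9 = 2252/9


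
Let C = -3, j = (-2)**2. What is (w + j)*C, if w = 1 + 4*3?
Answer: -51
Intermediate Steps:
w = 13 (w = 1 + 12 = 13)
j = 4
(w + j)*C = (13 + 4)*(-3) = 17*(-3) = -51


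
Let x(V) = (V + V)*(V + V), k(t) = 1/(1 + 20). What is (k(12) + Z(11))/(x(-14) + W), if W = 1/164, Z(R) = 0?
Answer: 164/2700117 ≈ 6.0738e-5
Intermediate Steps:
k(t) = 1/21
x(V) = 4*V² (x(V) = (2*V)*(2*V) = 4*V²)
W = 1/164 ≈ 0.0060976
(k(12) + Z(11))/(x(-14) + W) = (1/21 + 0)/(4*(-14)² + 1/164) = 1/(21*(4*196 + 1/164)) = 1/(21*(784 + 1/164)) = 1/(21*(128577/164)) = (1/21)*(164/128577) = 164/2700117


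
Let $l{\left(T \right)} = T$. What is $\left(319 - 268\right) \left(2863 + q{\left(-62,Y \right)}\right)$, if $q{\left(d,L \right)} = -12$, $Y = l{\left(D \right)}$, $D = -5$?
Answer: $145401$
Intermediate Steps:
$Y = -5$
$\left(319 - 268\right) \left(2863 + q{\left(-62,Y \right)}\right) = \left(319 - 268\right) \left(2863 - 12\right) = 51 \cdot 2851 = 145401$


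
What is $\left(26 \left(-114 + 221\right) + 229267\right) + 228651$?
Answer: $460700$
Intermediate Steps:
$\left(26 \left(-114 + 221\right) + 229267\right) + 228651 = \left(26 \cdot 107 + 229267\right) + 228651 = \left(2782 + 229267\right) + 228651 = 232049 + 228651 = 460700$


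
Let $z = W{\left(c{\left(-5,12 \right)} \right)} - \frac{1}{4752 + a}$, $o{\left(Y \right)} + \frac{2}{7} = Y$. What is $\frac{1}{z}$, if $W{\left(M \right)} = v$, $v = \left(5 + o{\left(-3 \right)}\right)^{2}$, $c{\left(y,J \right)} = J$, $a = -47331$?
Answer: $\frac{2086371}{6131425} \approx 0.34027$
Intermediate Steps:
$o{\left(Y \right)} = - \frac{2}{7} + Y$
$v = \frac{144}{49}$ ($v = \left(5 - \frac{23}{7}\right)^{2} = \left(\frac{12}{7}\right)^{2} = \frac{144}{49} \approx 2.9388$)
$W{\left(M \right)} = \frac{144}{49}$
$z = \frac{6131425}{2086371}$ ($z = \frac{144}{49} - \frac{1}{4752 - 47331} = \frac{144}{49} - \frac{1}{-42579} = \frac{144}{49} - - \frac{1}{42579} = \frac{144}{49} + \frac{1}{42579} = \frac{6131425}{2086371} \approx 2.9388$)
$\frac{1}{z} = \frac{1}{\frac{6131425}{2086371}} = \frac{2086371}{6131425}$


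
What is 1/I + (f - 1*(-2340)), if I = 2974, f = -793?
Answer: 4600779/2974 ≈ 1547.0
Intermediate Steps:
1/I + (f - 1*(-2340)) = 1/2974 + (-793 - 1*(-2340)) = 1/2974 + (-793 + 2340) = 1/2974 + 1547 = 4600779/2974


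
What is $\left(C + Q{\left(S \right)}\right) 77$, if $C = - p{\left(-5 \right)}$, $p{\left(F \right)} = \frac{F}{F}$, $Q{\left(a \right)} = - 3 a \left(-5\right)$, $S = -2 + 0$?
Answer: $-2387$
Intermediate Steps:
$S = -2$
$Q{\left(a \right)} = 15 a$
$p{\left(F \right)} = 1$
$C = -1$ ($C = \left(-1\right) 1 = -1$)
$\left(C + Q{\left(S \right)}\right) 77 = \left(-1 + 15 \left(-2\right)\right) 77 = \left(-1 - 30\right) 77 = \left(-31\right) 77 = -2387$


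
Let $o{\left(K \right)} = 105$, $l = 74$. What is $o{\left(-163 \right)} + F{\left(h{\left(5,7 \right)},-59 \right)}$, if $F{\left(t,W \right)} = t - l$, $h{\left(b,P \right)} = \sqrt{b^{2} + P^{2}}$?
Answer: $31 + \sqrt{74} \approx 39.602$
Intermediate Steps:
$h{\left(b,P \right)} = \sqrt{P^{2} + b^{2}}$
$F{\left(t,W \right)} = -74 + t$ ($F{\left(t,W \right)} = t - 74 = -74 + t$)
$o{\left(-163 \right)} + F{\left(h{\left(5,7 \right)},-59 \right)} = 105 - \left(74 - \sqrt{7^{2} + 5^{2}}\right) = 105 - \left(74 - \sqrt{49 + 25}\right) = 105 - \left(74 - \sqrt{74}\right) = 31 + \sqrt{74}$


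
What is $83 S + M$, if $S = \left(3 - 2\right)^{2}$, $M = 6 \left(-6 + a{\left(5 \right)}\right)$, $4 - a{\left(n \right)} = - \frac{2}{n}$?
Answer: $\frac{367}{5} \approx 73.4$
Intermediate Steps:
$a{\left(n \right)} = 4 + \frac{2}{n}$ ($a{\left(n \right)} = 4 - - \frac{2}{n} = 4 + \frac{2}{n}$)
$M = - \frac{48}{5}$ ($M = 6 \left(-6 + \left(4 + \frac{2}{5}\right)\right) = 6 \left(-6 + \frac{22}{5}\right) = 6 \left(- \frac{8}{5}\right) = - \frac{48}{5} \approx -9.6$)
$S = 1$ ($S = 1^{2} = 1$)
$83 S + M = 83 \cdot 1 - \frac{48}{5} = 83 - \frac{48}{5} = \frac{367}{5}$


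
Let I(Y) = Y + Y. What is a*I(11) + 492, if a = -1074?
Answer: -23136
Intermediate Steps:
I(Y) = 2*Y
a*I(11) + 492 = -2148*11 + 492 = -1074*22 + 492 = -23628 + 492 = -23136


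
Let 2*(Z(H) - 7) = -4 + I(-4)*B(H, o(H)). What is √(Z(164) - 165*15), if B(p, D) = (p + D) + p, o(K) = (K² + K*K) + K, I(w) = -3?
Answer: 2*I*√20974 ≈ 289.65*I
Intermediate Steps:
o(K) = K + 2*K² (o(K) = (K² + K²) + K = 2*K² + K = K + 2*K²)
B(p, D) = D + 2*p (B(p, D) = (D + p) + p = D + 2*p)
Z(H) = 5 - 3*H - 3*H*(1 + 2*H)/2 (Z(H) = 7 + (-4 - 3*(H*(1 + 2*H) + 2*H))/2 = 7 + (-4 - 3*(2*H + H*(1 + 2*H)))/2 = 7 + (-4 + (-6*H - 3*H*(1 + 2*H)))/2 = 7 + (-4 - 6*H - 3*H*(1 + 2*H))/2 = 7 + (-2 - 3*H - 3*H*(1 + 2*H)/2) = 5 - 3*H - 3*H*(1 + 2*H)/2)
√(Z(164) - 165*15) = √((5 - 3*164² - 9/2*164) - 165*15) = √((5 - 3*26896 - 738) - 2475) = √((5 - 80688 - 738) - 2475) = √(-81421 - 2475) = √(-83896) = 2*I*√20974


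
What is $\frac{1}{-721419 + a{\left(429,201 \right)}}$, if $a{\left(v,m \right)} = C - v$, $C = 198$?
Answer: $- \frac{1}{721650} \approx -1.3857 \cdot 10^{-6}$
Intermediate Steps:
$a{\left(v,m \right)} = 198 - v$
$\frac{1}{-721419 + a{\left(429,201 \right)}} = \frac{1}{-721419 + \left(198 - 429\right)} = \frac{1}{-721419 - 231} = \frac{1}{-721650} = - \frac{1}{721650}$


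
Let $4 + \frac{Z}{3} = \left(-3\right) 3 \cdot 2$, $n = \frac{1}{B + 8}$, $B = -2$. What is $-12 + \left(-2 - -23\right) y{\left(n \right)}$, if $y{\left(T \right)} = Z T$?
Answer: $-243$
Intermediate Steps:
$n = \frac{1}{6}$ ($n = \frac{1}{-2 + 8} = \frac{1}{6} \approx 0.16667$)
$Z = -66$ ($Z = -12 + 3 \left(-3\right) 3 \cdot 2 = -12 + 3 \left(\left(-9\right) 2\right) = -12 + 3 \left(-18\right) = -12 - 54 = -66$)
$y{\left(T \right)} = - 66 T$
$-12 + \left(-2 - -23\right) y{\left(n \right)} = -12 + \left(-2 - -23\right) \left(\left(-66\right) \frac{1}{6}\right) = -12 + \left(-2 + 23\right) \left(-11\right) = -12 + 21 \left(-11\right) = -12 - 231 = -243$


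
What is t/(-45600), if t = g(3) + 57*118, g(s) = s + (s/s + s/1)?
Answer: -6733/45600 ≈ -0.14765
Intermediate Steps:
g(s) = 1 + 2*s (g(s) = s + (1 + s*1) = s + (1 + s) = 1 + 2*s)
t = 6733 (t = (1 + 2*3) + 57*118 = (1 + 6) + 6726 = 7 + 6726 = 6733)
t/(-45600) = 6733/(-45600) = 6733*(-1/45600) = -6733/45600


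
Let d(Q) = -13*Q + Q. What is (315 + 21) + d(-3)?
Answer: 372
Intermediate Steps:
d(Q) = -12*Q
(315 + 21) + d(-3) = (315 + 21) - 12*(-3) = 336 + 36 = 372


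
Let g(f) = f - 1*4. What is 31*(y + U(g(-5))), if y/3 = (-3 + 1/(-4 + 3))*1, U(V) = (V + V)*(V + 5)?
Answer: 1860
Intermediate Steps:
g(f) = -4 + f (g(f) = f - 4 = -4 + f)
U(V) = 2*V*(5 + V) (U(V) = (2*V)*(5 + V) = 2*V*(5 + V))
y = -12 (y = 3*((-3 + 1/(-4 + 3))*1) = 3*((-3 + 1/(-1))*1) = 3*((-3 - 1)*1) = 3*(-4*1) = 3*(-4) = -12)
31*(y + U(g(-5))) = 31*(-12 + 2*(-4 - 5)*(5 + (-4 - 5))) = 31*(-12 + 2*(-9)*(5 - 9)) = 31*(-12 + 2*(-9)*(-4)) = 31*(-12 + 72) = 31*60 = 1860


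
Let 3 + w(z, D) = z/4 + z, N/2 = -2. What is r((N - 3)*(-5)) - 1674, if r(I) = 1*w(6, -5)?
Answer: -3339/2 ≈ -1669.5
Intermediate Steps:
N = -4 (N = 2*(-2) = -4)
w(z, D) = -3 + 5*z/4 (w(z, D) = -3 + (z/4 + z) = -3 + 5*z/4)
r(I) = 9/2 (r(I) = 1*(-3 + (5/4)*6) = 1*(-3 + 15/2) = 1*(9/2) = 9/2)
r((N - 3)*(-5)) - 1674 = 9/2 - 1674 = -3339/2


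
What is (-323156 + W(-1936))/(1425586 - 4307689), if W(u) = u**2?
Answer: -3424940/2882103 ≈ -1.1883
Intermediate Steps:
(-323156 + W(-1936))/(1425586 - 4307689) = (-323156 + (-1936)**2)/(1425586 - 4307689) = (-323156 + 3748096)/(-2882103) = 3424940*(-1/2882103) = -3424940/2882103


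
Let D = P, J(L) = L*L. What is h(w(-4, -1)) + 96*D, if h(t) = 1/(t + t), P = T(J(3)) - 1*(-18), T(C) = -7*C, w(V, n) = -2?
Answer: -17281/4 ≈ -4320.3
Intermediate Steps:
J(L) = L²
P = -45 (P = -7*3² - 1*(-18) = -7*9 + 18 = -63 + 18 = -45)
D = -45
h(t) = 1/(2*t)
h(w(-4, -1)) + 96*D = (½)/(-2) + 96*(-45) = (½)*(-½) - 4320 = -¼ - 4320 = -17281/4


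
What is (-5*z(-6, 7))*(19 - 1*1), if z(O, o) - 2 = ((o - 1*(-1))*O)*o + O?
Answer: 30600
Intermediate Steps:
z(O, o) = 2 + O + O*o*(1 + o) (z(O, o) = 2 + (((o - 1*(-1))*O)*o + O) = 2 + (((o + 1)*O)*o + O) = 2 + (((1 + o)*O)*o + O) = 2 + ((O*(1 + o))*o + O) = 2 + (O*o*(1 + o) + O) = 2 + (O + O*o*(1 + o)) = 2 + O + O*o*(1 + o))
(-5*z(-6, 7))*(19 - 1*1) = (-5*(2 - 6 - 6*7 - 6*7²))*(19 - 1*1) = (-5*(2 - 6 - 42 - 6*49))*(19 - 1) = -5*(2 - 6 - 42 - 294)*18 = -5*(-340)*18 = 1700*18 = 30600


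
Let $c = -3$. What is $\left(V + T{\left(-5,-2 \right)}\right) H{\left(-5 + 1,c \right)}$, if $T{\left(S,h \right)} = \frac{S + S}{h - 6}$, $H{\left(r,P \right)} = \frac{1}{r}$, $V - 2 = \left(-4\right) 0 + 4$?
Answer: $- \frac{29}{16} \approx -1.8125$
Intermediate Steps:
$V = 6$ ($V = 2 + \left(\left(-4\right) 0 + 4\right) = 2 + \left(0 + 4\right) = 2 + 4 = 6$)
$T{\left(S,h \right)} = \frac{2 S}{-6 + h}$
$\left(V + T{\left(-5,-2 \right)}\right) H{\left(-5 + 1,c \right)} = \frac{6 + 2 \left(-5\right) \frac{1}{-6 - 2}}{-5 + 1} = \frac{6 + 2 \left(-5\right) \frac{1}{-8}}{-4} = \left(6 + 2 \left(-5\right) \left(- \frac{1}{8}\right)\right) \left(- \frac{1}{4}\right) = \left(6 + \frac{5}{4}\right) \left(- \frac{1}{4}\right) = \frac{29}{4} \left(- \frac{1}{4}\right) = - \frac{29}{16}$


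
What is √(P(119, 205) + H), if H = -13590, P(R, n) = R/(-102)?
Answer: I*√489282/6 ≈ 116.58*I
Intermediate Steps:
P(R, n) = -R/102 (P(R, n) = R*(-1/102) = -R/102)
√(P(119, 205) + H) = √(-1/102*119 - 13590) = √(-7/6 - 13590) = √(-81547/6) = I*√489282/6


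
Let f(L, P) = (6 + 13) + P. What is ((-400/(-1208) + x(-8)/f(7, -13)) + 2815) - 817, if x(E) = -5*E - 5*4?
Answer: 906754/453 ≈ 2001.7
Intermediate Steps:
f(L, P) = 19 + P
x(E) = -20 - 5*E (x(E) = -5*E - 20 = -20 - 5*E)
((-400/(-1208) + x(-8)/f(7, -13)) + 2815) - 817 = ((-400/(-1208) + (-20 - 5*(-8))/(19 - 13)) + 2815) - 817 = ((-400*(-1/1208) + (-20 + 40)/6) + 2815) - 817 = ((50/151 + 20*(⅙)) + 2815) - 817 = ((50/151 + 10/3) + 2815) - 817 = (1660/453 + 2815) - 817 = 1276855/453 - 817 = 906754/453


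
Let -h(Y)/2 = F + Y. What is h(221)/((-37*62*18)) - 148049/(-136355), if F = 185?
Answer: 1555989892/1407592665 ≈ 1.1054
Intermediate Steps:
h(Y) = -370 - 2*Y (h(Y) = -2*(185 + Y) = -370 - 2*Y)
h(221)/((-37*62*18)) - 148049/(-136355) = (-370 - 2*221)/((-37*62*18)) - 148049/(-136355) = (-370 - 442)/((-2294*18)) - 148049*(-1/136355) = -812/(-41292) + 148049/136355 = -812*(-1/41292) + 148049/136355 = 203/10323 + 148049/136355 = 1555989892/1407592665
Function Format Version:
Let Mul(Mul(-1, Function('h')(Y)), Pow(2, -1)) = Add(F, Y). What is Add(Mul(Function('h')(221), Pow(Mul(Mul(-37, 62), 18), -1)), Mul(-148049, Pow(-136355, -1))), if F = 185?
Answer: Rational(1555989892, 1407592665) ≈ 1.1054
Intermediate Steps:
Function('h')(Y) = Add(-370, Mul(-2, Y)) (Function('h')(Y) = Mul(-2, Add(185, Y)) = Add(-370, Mul(-2, Y)))
Add(Mul(Function('h')(221), Pow(Mul(Mul(-37, 62), 18), -1)), Mul(-148049, Pow(-136355, -1))) = Add(Mul(Add(-370, Mul(-2, 221)), Pow(Mul(Mul(-37, 62), 18), -1)), Mul(-148049, Pow(-136355, -1))) = Add(Mul(Add(-370, -442), Pow(Mul(-2294, 18), -1)), Mul(-148049, Rational(-1, 136355))) = Add(Mul(-812, Pow(-41292, -1)), Rational(148049, 136355)) = Add(Mul(-812, Rational(-1, 41292)), Rational(148049, 136355)) = Add(Rational(203, 10323), Rational(148049, 136355)) = Rational(1555989892, 1407592665)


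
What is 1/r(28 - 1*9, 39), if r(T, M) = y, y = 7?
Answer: ⅐ ≈ 0.14286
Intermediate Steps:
r(T, M) = 7
1/r(28 - 1*9, 39) = 1/7 = ⅐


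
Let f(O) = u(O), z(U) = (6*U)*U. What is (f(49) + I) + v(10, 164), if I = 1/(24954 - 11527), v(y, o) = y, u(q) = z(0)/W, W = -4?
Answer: 134271/13427 ≈ 10.000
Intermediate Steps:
z(U) = 6*U²
u(q) = 0 (u(q) = (6*0²)/(-4) = (6*0)*(-¼) = 0*(-¼) = 0)
f(O) = 0
I = 1/13427 ≈ 7.4477e-5
(f(49) + I) + v(10, 164) = (0 + 1/13427) + 10 = 1/13427 + 10 = 134271/13427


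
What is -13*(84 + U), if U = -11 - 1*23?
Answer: -650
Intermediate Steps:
U = -34 (U = -11 - 23 = -34)
-13*(84 + U) = -13*(84 - 34) = -13*50 = -650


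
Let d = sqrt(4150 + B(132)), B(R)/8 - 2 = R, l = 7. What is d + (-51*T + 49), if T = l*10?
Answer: -3521 + sqrt(5222) ≈ -3448.7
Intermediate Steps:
B(R) = 16 + 8*R
T = 70 (T = 7*10 = 70)
d = sqrt(5222) (d = sqrt(4150 + (16 + 8*132)) = sqrt(4150 + (16 + 1056)) = sqrt(4150 + 1072) = sqrt(5222) ≈ 72.263)
d + (-51*T + 49) = sqrt(5222) + (-51*70 + 49) = sqrt(5222) + (-3570 + 49) = sqrt(5222) - 3521 = -3521 + sqrt(5222)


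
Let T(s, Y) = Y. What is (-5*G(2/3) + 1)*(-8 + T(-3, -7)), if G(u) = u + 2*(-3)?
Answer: -415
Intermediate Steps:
G(u) = -6 + u (G(u) = u - 6 = -6 + u)
(-5*G(2/3) + 1)*(-8 + T(-3, -7)) = (-5*(-6 + 2/3) + 1)*(-8 - 7) = (-5*(-6 + 2*(⅓)) + 1)*(-15) = (-5*(-6 + ⅔) + 1)*(-15) = (-5*(-16/3) + 1)*(-15) = (80/3 + 1)*(-15) = (83/3)*(-15) = -415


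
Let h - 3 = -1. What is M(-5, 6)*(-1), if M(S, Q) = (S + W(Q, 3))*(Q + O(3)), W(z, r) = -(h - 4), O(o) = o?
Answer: 27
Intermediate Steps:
h = 2 (h = 3 - 1 = 2)
W(z, r) = 2 (W(z, r) = -(2 - 4) = -1*(-2) = 2)
M(S, Q) = (2 + S)*(3 + Q) (M(S, Q) = (S + 2)*(Q + 3) = (2 + S)*(3 + Q))
M(-5, 6)*(-1) = (6 + 2*6 + 3*(-5) + 6*(-5))*(-1) = (6 + 12 - 15 - 30)*(-1) = -27*(-1) = 27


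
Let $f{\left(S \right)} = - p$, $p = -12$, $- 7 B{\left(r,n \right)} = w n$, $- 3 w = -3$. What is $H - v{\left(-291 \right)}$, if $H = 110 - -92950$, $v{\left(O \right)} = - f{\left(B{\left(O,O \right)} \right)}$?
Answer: $93072$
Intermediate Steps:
$w = 1$ ($w = \left(- \frac{1}{3}\right) \left(-3\right) = 1$)
$B{\left(r,n \right)} = - \frac{n}{7}$ ($B{\left(r,n \right)} = - \frac{1 n}{7} = - \frac{n}{7}$)
$f{\left(S \right)} = 12$ ($f{\left(S \right)} = \left(-1\right) \left(-12\right) = 12$)
$v{\left(O \right)} = -12$ ($v{\left(O \right)} = \left(-1\right) 12 = -12$)
$H = 93060$ ($H = 110 + 92950 = 93060$)
$H - v{\left(-291 \right)} = 93060 - -12 = 93060 + 12 = 93072$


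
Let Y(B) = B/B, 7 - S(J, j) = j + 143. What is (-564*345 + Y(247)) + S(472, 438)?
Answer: -195153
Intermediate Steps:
S(J, j) = -136 - j (S(J, j) = 7 - (j + 143) = 7 - (143 + j) = 7 + (-143 - j) = -136 - j)
Y(B) = 1
(-564*345 + Y(247)) + S(472, 438) = (-564*345 + 1) + (-136 - 1*438) = (-194580 + 1) + (-136 - 438) = -194579 - 574 = -195153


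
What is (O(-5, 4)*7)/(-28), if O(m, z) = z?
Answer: -1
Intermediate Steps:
(O(-5, 4)*7)/(-28) = (4*7)/(-28) = 28*(-1/28) = -1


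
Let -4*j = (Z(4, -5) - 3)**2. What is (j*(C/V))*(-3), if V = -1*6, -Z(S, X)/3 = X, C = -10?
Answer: 180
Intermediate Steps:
Z(S, X) = -3*X
V = -6
j = -36 (j = -(-3*(-5) - 3)**2/4 = -(15 - 3)**2/4 = -1/4*12**2 = -1/4*144 = -36)
(j*(C/V))*(-3) = -(-360)/(-6)*(-3) = -(-360)*(-1)/6*(-3) = -36*5/3*(-3) = -60*(-3) = 180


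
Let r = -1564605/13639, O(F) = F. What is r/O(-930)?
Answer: 104307/845618 ≈ 0.12335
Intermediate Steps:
r = -1564605/13639 ≈ -114.72
r/O(-930) = -1564605/13639/(-930) = -1564605/13639*(-1/930) = 104307/845618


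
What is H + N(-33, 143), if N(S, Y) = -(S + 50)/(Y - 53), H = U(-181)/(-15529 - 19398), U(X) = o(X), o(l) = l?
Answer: -577469/3143430 ≈ -0.18371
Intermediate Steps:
U(X) = X
H = 181/34927 (H = -181/(-15529 - 19398) = -181/(-34927) = -181*(-1/34927) = 181/34927 ≈ 0.0051822)
N(S, Y) = -(50 + S)/(-53 + Y)
H + N(-33, 143) = 181/34927 + (-50 - 1*(-33))/(-53 + 143) = 181/34927 + (-50 + 33)/90 = 181/34927 + (1/90)*(-17) = 181/34927 - 17/90 = -577469/3143430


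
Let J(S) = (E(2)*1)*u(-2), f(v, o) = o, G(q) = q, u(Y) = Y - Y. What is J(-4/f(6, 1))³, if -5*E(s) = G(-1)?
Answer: 0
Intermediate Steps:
u(Y) = 0
E(s) = ⅕ (E(s) = -⅕*(-1) = ⅕)
J(S) = 0 (J(S) = ((⅕)*1)*0 = (⅕)*0 = 0)
J(-4/f(6, 1))³ = 0³ = 0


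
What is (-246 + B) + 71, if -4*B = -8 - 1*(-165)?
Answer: -857/4 ≈ -214.25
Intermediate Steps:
B = -157/4 (B = -(-8 - 1*(-165))/4 = -(-8 + 165)/4 = -¼*157 = -157/4 ≈ -39.250)
(-246 + B) + 71 = (-246 - 157/4) + 71 = -1141/4 + 71 = -857/4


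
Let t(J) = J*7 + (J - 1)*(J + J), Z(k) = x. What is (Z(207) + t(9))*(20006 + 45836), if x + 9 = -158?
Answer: 2633680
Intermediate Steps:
x = -167 (x = -9 - 158 = -167)
Z(k) = -167
t(J) = 7*J + 2*J*(-1 + J) (t(J) = 7*J + (-1 + J)*(2*J) = 7*J + 2*J*(-1 + J))
(Z(207) + t(9))*(20006 + 45836) = (-167 + 9*(5 + 2*9))*(20006 + 45836) = (-167 + 9*(5 + 18))*65842 = (-167 + 9*23)*65842 = (-167 + 207)*65842 = 40*65842 = 2633680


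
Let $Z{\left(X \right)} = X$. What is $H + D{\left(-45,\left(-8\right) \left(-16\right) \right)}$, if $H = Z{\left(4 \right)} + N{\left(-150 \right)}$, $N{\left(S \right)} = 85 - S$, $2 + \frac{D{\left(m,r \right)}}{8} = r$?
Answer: $1247$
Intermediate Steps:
$D{\left(m,r \right)} = -16 + 8 r$
$H = 239$ ($H = 4 + \left(85 - -150\right) = 4 + \left(85 + 150\right) = 4 + 235 = 239$)
$H + D{\left(-45,\left(-8\right) \left(-16\right) \right)} = 239 - \left(16 - 8 \left(\left(-8\right) \left(-16\right)\right)\right) = 239 + \left(-16 + 8 \cdot 128\right) = 239 + \left(-16 + 1024\right) = 239 + 1008 = 1247$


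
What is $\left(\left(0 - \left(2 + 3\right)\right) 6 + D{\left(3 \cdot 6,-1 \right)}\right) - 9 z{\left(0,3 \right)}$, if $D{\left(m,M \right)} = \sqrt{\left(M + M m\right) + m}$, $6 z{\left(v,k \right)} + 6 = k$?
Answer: $- \frac{51}{2} + i \approx -25.5 + 1.0 i$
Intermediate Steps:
$z{\left(v,k \right)} = -1 + \frac{k}{6}$
$D{\left(m,M \right)} = \sqrt{M + m + M m}$
$\left(\left(0 - \left(2 + 3\right)\right) 6 + D{\left(3 \cdot 6,-1 \right)}\right) - 9 z{\left(0,3 \right)} = \left(\left(0 - \left(2 + 3\right)\right) 6 + \sqrt{-1 + 3 \cdot 6 - 3 \cdot 6}\right) - 9 \left(-1 + \frac{1}{6} \cdot 3\right) = \left(\left(0 - 5\right) 6 + \sqrt{-1 + 18 - 18}\right) - 9 \left(-1 + \frac{1}{2}\right) = \left(\left(0 - 5\right) 6 + \sqrt{-1 + 18 - 18}\right) - - \frac{9}{2} = \left(\left(-5\right) 6 + \sqrt{-1}\right) + \frac{9}{2} = \left(-30 + i\right) + \frac{9}{2} = - \frac{51}{2} + i$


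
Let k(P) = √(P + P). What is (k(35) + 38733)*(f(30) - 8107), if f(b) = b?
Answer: -312846441 - 8077*√70 ≈ -3.1291e+8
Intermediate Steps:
k(P) = √2*√P (k(P) = √(2*P) = √2*√P)
(k(35) + 38733)*(f(30) - 8107) = (√2*√35 + 38733)*(30 - 8107) = (√70 + 38733)*(-8077) = (38733 + √70)*(-8077) = -312846441 - 8077*√70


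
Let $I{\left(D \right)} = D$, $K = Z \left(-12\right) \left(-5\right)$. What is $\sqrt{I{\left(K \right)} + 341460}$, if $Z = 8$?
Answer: $2 \sqrt{85485} \approx 584.76$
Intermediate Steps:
$K = 480$ ($K = 8 \left(-12\right) \left(-5\right) = \left(-96\right) \left(-5\right) = 480$)
$\sqrt{I{\left(K \right)} + 341460} = \sqrt{480 + 341460} = \sqrt{341940} = 2 \sqrt{85485}$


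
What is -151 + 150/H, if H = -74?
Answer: -5662/37 ≈ -153.03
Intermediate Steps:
-151 + 150/H = -151 + 150/(-74) = -151 - 1/74*150 = -151 - 75/37 = -5662/37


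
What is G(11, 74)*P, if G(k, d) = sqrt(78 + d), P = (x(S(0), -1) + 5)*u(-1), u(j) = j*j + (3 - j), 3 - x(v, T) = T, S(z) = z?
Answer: 90*sqrt(38) ≈ 554.80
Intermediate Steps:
x(v, T) = 3 - T
u(j) = 3 + j**2 - j (u(j) = j**2 + (3 - j) = 3 + j**2 - j)
P = 45 (P = ((3 - 1*(-1)) + 5)*(3 + (-1)**2 - 1*(-1)) = ((3 + 1) + 5)*(3 + 1 + 1) = (4 + 5)*5 = 9*5 = 45)
G(11, 74)*P = sqrt(78 + 74)*45 = sqrt(152)*45 = (2*sqrt(38))*45 = 90*sqrt(38)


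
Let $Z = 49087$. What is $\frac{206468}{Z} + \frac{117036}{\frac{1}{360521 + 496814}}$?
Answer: $\frac{4925343392284688}{49087} \approx 1.0034 \cdot 10^{11}$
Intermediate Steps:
$\frac{206468}{Z} + \frac{117036}{\frac{1}{360521 + 496814}} = \frac{206468}{49087} + \frac{117036}{\frac{1}{360521 + 496814}} = 206468 \cdot \frac{1}{49087} + \frac{117036}{\frac{1}{857335}} = \frac{206468}{49087} + 117036 \frac{1}{\frac{1}{857335}} = \frac{206468}{49087} + 117036 \cdot 857335 = \frac{206468}{49087} + 100339059060 = \frac{4925343392284688}{49087}$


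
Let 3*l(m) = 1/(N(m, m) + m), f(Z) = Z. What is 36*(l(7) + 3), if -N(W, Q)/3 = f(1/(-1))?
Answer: 546/5 ≈ 109.20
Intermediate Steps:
N(W, Q) = 3 (N(W, Q) = -3/(-1) = -3*(-1) = 3)
l(m) = 1/(3*(3 + m))
36*(l(7) + 3) = 36*(1/(3*(3 + 7)) + 3) = 36*((1/3)/10 + 3) = 36*((1/3)*(1/10) + 3) = 36*(1/30 + 3) = 36*(91/30) = 546/5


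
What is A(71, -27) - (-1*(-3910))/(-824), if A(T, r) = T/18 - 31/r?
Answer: 109435/11124 ≈ 9.8377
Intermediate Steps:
A(T, r) = -31/r + T/18 (A(T, r) = T*(1/18) - 31/r = T/18 - 31/r = -31/r + T/18)
A(71, -27) - (-1*(-3910))/(-824) = (-31/(-27) + (1/18)*71) - (-1*(-3910))/(-824) = (-31*(-1/27) + 71/18) - 3910*(-1)/824 = (31/27 + 71/18) - 1*(-1955/412) = 275/54 + 1955/412 = 109435/11124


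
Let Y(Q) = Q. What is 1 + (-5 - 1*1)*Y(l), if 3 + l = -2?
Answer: 31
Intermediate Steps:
l = -5 (l = -3 - 2 = -5)
1 + (-5 - 1*1)*Y(l) = 1 + (-5 - 1*1)*(-5) = 1 + (-5 - 1)*(-5) = 1 - 6*(-5) = 1 + 30 = 31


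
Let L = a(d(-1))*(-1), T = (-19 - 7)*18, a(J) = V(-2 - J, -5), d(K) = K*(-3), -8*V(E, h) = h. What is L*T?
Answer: 585/2 ≈ 292.50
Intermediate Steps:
V(E, h) = -h/8
d(K) = -3*K
a(J) = 5/8 (a(J) = -⅛*(-5) = 5/8)
T = -468 (T = -26*18 = -468)
L = -5/8 (L = (5/8)*(-1) = -5/8 ≈ -0.62500)
L*T = -5/8*(-468) = 585/2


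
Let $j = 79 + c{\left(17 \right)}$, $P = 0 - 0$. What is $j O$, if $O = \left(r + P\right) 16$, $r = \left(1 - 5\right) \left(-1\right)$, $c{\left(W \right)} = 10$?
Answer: $5696$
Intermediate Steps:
$P = 0$ ($P = 0 + 0 = 0$)
$r = 4$ ($r = \left(-4\right) \left(-1\right) = 4$)
$O = 64$ ($O = \left(4 + 0\right) 16 = 4 \cdot 16 = 64$)
$j = 89$ ($j = 79 + 10 = 89$)
$j O = 89 \cdot 64 = 5696$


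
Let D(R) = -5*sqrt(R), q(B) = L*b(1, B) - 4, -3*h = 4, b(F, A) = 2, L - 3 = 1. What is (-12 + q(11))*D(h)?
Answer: 80*I*sqrt(3)/3 ≈ 46.188*I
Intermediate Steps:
L = 4 (L = 3 + 1 = 4)
h = -4/3 (h = -1/3*4 = -4/3 ≈ -1.3333)
q(B) = 4 (q(B) = 4*2 - 4 = 8 - 4 = 4)
(-12 + q(11))*D(h) = (-12 + 4)*(-10*I*sqrt(3)/3) = -(-40)*2*I*sqrt(3)/3 = -(-80)*I*sqrt(3)/3 = 80*I*sqrt(3)/3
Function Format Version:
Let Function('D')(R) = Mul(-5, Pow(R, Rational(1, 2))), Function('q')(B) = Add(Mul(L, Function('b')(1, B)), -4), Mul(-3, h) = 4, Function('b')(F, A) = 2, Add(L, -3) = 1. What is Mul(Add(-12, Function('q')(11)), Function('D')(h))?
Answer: Mul(Rational(80, 3), I, Pow(3, Rational(1, 2))) ≈ Mul(46.188, I)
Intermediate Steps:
L = 4 (L = Add(3, 1) = 4)
h = Rational(-4, 3) (h = Mul(Rational(-1, 3), 4) = Rational(-4, 3) ≈ -1.3333)
Function('q')(B) = 4 (Function('q')(B) = Add(Mul(4, 2), -4) = Add(8, -4) = 4)
Mul(Add(-12, Function('q')(11)), Function('D')(h)) = Mul(Add(-12, 4), Mul(-5, Pow(Rational(-4, 3), Rational(1, 2)))) = Mul(-8, Mul(-5, Mul(Rational(2, 3), I, Pow(3, Rational(1, 2))))) = Mul(-8, Mul(Rational(-10, 3), I, Pow(3, Rational(1, 2)))) = Mul(Rational(80, 3), I, Pow(3, Rational(1, 2)))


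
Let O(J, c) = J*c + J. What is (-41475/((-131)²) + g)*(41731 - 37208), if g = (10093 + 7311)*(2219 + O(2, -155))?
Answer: 2581540300230507/17161 ≈ 1.5043e+11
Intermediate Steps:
O(J, c) = J + J*c
g = 33259044 (g = (10093 + 7311)*(2219 + 2*(1 - 155)) = 17404*(2219 + 2*(-154)) = 17404*(2219 - 308) = 17404*1911 = 33259044)
(-41475/((-131)²) + g)*(41731 - 37208) = (-41475/((-131)²) + 33259044)*(41731 - 37208) = (-41475/17161 + 33259044)*4523 = (570758412609/17161)*4523 = 2581540300230507/17161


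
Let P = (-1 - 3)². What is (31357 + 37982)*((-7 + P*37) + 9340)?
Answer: 688189575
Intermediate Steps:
P = 16 (P = (-4)² = 16)
(31357 + 37982)*((-7 + P*37) + 9340) = (31357 + 37982)*((-7 + 16*37) + 9340) = 69339*((-7 + 592) + 9340) = 69339*(585 + 9340) = 69339*9925 = 688189575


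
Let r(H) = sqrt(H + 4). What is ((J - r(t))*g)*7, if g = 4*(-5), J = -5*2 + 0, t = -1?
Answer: 1400 + 140*sqrt(3) ≈ 1642.5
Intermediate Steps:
r(H) = sqrt(4 + H)
J = -10 (J = -10 + 0 = -10)
g = -20
((J - r(t))*g)*7 = ((-10 - sqrt(4 - 1))*(-20))*7 = ((-10 - sqrt(3))*(-20))*7 = (200 + 20*sqrt(3))*7 = 1400 + 140*sqrt(3)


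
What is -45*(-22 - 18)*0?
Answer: 0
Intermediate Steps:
-45*(-22 - 18)*0 = -45*(-40)*0 = 1800*0 = 0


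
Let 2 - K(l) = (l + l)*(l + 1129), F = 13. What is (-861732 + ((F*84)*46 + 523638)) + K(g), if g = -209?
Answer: 96700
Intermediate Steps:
K(l) = 2 - 2*l*(1129 + l) (K(l) = 2 - (l + l)*(l + 1129) = 2 - 2*l*(1129 + l))
(-861732 + ((F*84)*46 + 523638)) + K(g) = (-861732 + ((13*84)*46 + 523638)) + (2 - 2258*(-209) - 2*(-209)²) = (-861732 + (1092*46 + 523638)) + (2 + 471922 - 2*43681) = (-861732 + (50232 + 523638)) + (2 + 471922 - 87362) = (-861732 + 573870) + 384562 = -287862 + 384562 = 96700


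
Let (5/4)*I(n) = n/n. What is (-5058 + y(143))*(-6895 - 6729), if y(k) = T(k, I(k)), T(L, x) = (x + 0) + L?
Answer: 334755304/5 ≈ 6.6951e+7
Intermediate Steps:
I(n) = ⅘ (I(n) = 4*(n/n)/5 = (⅘)*1 = ⅘)
T(L, x) = L + x (T(L, x) = x + L = L + x)
y(k) = ⅘ + k (y(k) = k + ⅘ = ⅘ + k)
(-5058 + y(143))*(-6895 - 6729) = (-5058 + (⅘ + 143))*(-6895 - 6729) = (-5058 + 719/5)*(-13624) = -24571/5*(-13624) = 334755304/5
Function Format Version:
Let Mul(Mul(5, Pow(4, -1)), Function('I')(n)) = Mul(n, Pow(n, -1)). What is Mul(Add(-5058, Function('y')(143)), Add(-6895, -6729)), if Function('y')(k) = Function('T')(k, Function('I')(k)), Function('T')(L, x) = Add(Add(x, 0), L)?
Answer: Rational(334755304, 5) ≈ 6.6951e+7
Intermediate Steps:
Function('I')(n) = Rational(4, 5) (Function('I')(n) = Mul(Rational(4, 5), Mul(n, Pow(n, -1))) = Mul(Rational(4, 5), 1) = Rational(4, 5))
Function('T')(L, x) = Add(L, x) (Function('T')(L, x) = Add(x, L) = Add(L, x))
Function('y')(k) = Add(Rational(4, 5), k) (Function('y')(k) = Add(k, Rational(4, 5)) = Add(Rational(4, 5), k))
Mul(Add(-5058, Function('y')(143)), Add(-6895, -6729)) = Mul(Add(-5058, Add(Rational(4, 5), 143)), Add(-6895, -6729)) = Mul(Add(-5058, Rational(719, 5)), -13624) = Mul(Rational(-24571, 5), -13624) = Rational(334755304, 5)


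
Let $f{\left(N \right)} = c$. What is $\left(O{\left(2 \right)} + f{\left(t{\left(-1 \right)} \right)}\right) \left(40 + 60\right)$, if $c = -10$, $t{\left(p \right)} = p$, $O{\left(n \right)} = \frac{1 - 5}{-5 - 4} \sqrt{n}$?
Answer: $-1000 + \frac{400 \sqrt{2}}{9} \approx -937.15$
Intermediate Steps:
$O{\left(n \right)} = \frac{4 \sqrt{n}}{9}$ ($O{\left(n \right)} = - \frac{4}{-9} \sqrt{n} = \left(-4\right) \left(- \frac{1}{9}\right) \sqrt{n} = \frac{4 \sqrt{n}}{9}$)
$f{\left(N \right)} = -10$
$\left(O{\left(2 \right)} + f{\left(t{\left(-1 \right)} \right)}\right) \left(40 + 60\right) = \left(\frac{4 \sqrt{2}}{9} - 10\right) \left(40 + 60\right) = \left(-10 + \frac{4 \sqrt{2}}{9}\right) 100 = -1000 + \frac{400 \sqrt{2}}{9}$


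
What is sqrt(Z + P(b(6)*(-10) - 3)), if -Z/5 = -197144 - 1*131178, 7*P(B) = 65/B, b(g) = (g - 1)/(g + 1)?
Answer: sqrt(8275351395)/71 ≈ 1281.3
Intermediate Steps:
b(g) = (-1 + g)/(1 + g)
P(B) = 65/(7*B) (P(B) = (65/B)/7 = 65/(7*B))
Z = 1641610 (Z = -5*(-197144 - 1*131178) = -5*(-197144 - 131178) = -5*(-328322) = 1641610)
sqrt(Z + P(b(6)*(-10) - 3)) = sqrt(1641610 + 65/(7*(((-1 + 6)/(1 + 6))*(-10) - 3))) = sqrt(1641610 + 65/(7*((5/7)*(-10) - 3))) = sqrt(1641610 + 65/(7*(-50/7 - 3))) = sqrt(1641610 + 65/(7*(-71/7))) = sqrt(1641610 + (65/7)*(-7/71)) = sqrt(1641610 - 65/71) = sqrt(116554245/71) = sqrt(8275351395)/71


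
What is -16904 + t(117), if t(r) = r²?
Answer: -3215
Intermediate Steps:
-16904 + t(117) = -16904 + 117² = -16904 + 13689 = -3215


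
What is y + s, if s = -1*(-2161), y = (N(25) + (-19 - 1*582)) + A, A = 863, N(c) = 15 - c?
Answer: 2413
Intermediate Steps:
y = 252 (y = ((15 - 1*25) + (-19 - 1*582)) + 863 = ((15 - 25) + (-19 - 582)) + 863 = (-10 - 601) + 863 = -611 + 863 = 252)
s = 2161
y + s = 252 + 2161 = 2413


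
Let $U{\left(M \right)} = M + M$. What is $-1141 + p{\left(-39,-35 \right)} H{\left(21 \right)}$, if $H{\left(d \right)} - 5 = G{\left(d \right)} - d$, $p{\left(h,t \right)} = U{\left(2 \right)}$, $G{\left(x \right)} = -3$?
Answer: $-1217$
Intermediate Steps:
$U{\left(M \right)} = 2 M$
$p{\left(h,t \right)} = 4$ ($p{\left(h,t \right)} = 2 \cdot 2 = 4$)
$H{\left(d \right)} = 2 - d$ ($H{\left(d \right)} = 5 - \left(3 + d\right) = 2 - d$)
$-1141 + p{\left(-39,-35 \right)} H{\left(21 \right)} = -1141 + 4 \left(2 - 21\right) = -1141 + 4 \left(-19\right) = -1141 - 76 = -1217$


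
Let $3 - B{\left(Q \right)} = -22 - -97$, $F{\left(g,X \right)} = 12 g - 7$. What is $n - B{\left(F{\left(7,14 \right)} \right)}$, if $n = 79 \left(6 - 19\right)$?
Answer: $-955$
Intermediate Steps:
$F{\left(g,X \right)} = -7 + 12 g$
$B{\left(Q \right)} = -72$ ($B{\left(Q \right)} = 3 - \left(-22 - -97\right) = 3 - \left(-22 + 97\right) = 3 - 75 = -72$)
$n = -1027$ ($n = 79 \left(-13\right) = -1027$)
$n - B{\left(F{\left(7,14 \right)} \right)} = -1027 - -72 = -1027 + 72 = -955$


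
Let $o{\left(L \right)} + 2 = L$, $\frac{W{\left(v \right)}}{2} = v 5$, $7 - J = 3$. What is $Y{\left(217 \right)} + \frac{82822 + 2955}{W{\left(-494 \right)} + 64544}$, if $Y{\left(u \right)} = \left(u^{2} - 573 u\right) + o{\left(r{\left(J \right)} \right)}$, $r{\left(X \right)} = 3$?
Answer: $- \frac{4604382827}{59604} \approx -77250.0$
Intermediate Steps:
$J = 4$ ($J = 7 - 3 = 4$)
$W{\left(v \right)} = 10 v$ ($W{\left(v \right)} = 2 v 5 = 2 \cdot 5 v = 10 v$)
$o{\left(L \right)} = -2 + L$
$Y{\left(u \right)} = 1 + u^{2} - 573 u$ ($Y{\left(u \right)} = \left(u^{2} - 573 u\right) + \left(-2 + 3\right) = \left(u^{2} - 573 u\right) + 1 = 1 + u^{2} - 573 u$)
$Y{\left(217 \right)} + \frac{82822 + 2955}{W{\left(-494 \right)} + 64544} = \left(1 + 217^{2} - 124341\right) + \frac{82822 + 2955}{10 \left(-494\right) + 64544} = \left(1 + 47089 - 124341\right) + \frac{85777}{-4940 + 64544} = -77251 + \frac{85777}{59604} = - \frac{4604382827}{59604}$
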